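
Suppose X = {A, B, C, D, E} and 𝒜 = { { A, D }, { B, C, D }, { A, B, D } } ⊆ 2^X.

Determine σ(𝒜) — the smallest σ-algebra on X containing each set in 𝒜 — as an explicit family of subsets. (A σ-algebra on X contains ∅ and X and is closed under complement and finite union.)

Answer: σ(𝒜) = { {}, { A }, { B }, { C }, { D }, { E }, { A, B }, { A, C }, { A, D }, { A, E }, { B, C }, { B, D }, { B, E }, { C, D }, { C, E }, { D, E }, { A, B, C }, { A, B, D }, { A, B, E }, { A, C, D }, { A, C, E }, { A, D, E }, { B, C, D }, { B, C, E }, { B, D, E }, { C, D, E }, { A, B, C, D }, { A, B, C, E }, { A, B, D, E }, { A, C, D, E }, { B, C, D, E }, X }

Check:
Take S₀ = 𝒜 ∪ {∅, X} = { {}, { A, D }, { A, B, D }, { B, C, D }, X }.
Pass 1: 4 new —
  { A, E }  = { B, C, D }ᶜ
  { C, E }  = { A, B, D }ᶜ
  { B, C, E }  = { A, D }ᶜ
  { A, B, C, D }  = { B, C, D } ∪ { A, D }
  [9 total]
Pass 2 adds 7:
  { E }  = { A, B, C, D }ᶜ
  { A, C, E }  = { A, E } ∪ { C, E }
  { A, D, E }  = { A, D } ∪ { A, E }
  { A, B, C, E }  = { B, C, E } ∪ { A, E }
  { A, B, D, E }  = { A, B, D } ∪ { A, E }
  { A, C, D, E }  = { A, D } ∪ { C, E }
  { B, C, D, E }  = { B, C, D } ∪ { B, C, E }
  [16 total]
Pass 3. New:
  { A }  = { B, C, D, E }ᶜ
  { B }  = { A, C, D, E }ᶜ
  { C }  = { A, B, D, E }ᶜ
  { D }  = { A, B, C, E }ᶜ
  { B, C }  = { A, D, E }ᶜ
  { B, D }  = { A, C, E }ᶜ
  [22 total]
Pass 4: 10 new —
  { A, B }  = { B } ∪ { A }
  { A, C }  = { C } ∪ { A }
  { B, E }  = { B } ∪ { E }
  { C, D }  = { C } ∪ { D }
  { D, E }  = { E } ∪ { D }
  { A, B, C }  = { B, C } ∪ { A }
  { A, B, E }  = { B } ∪ { A, E }
  { A, C, D }  = { C } ∪ { A, D }
  { B, D, E }  = { E } ∪ { B, D }
  { C, D, E }  = { D } ∪ { C, E }
  [32 total]
After Pass 5 the family is unchanged; done.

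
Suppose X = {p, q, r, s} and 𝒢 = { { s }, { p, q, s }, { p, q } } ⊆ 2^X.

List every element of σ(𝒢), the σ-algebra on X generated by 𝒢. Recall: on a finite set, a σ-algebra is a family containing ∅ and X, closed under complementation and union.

σ(𝒢) (8 sets): { ∅, { r }, { s }, { p, q }, { r, s }, { p, q, r }, { p, q, s }, X }

Working:
Start: 𝒢 ∪ {∅, X} = { ∅, { s }, { p, q }, { p, q, s }, X }.
Pass 1 adds 3:
  { r }  = X∖{ p, q, s }
  { r, s }  = X∖{ p, q }
  { p, q, r }  = X∖{ s }
  |family| = 8
After Pass 2 the family is unchanged; done.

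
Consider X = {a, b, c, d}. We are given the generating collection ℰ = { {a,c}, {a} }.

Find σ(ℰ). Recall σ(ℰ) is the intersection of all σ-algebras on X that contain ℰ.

Begin from { {}, {a}, {a,c}, X } (that is, ℰ plus ∅ and X).
Round 1 (2 new):
  {b,d}  = X∖{a,c}
  {b,c,d}  = X∖{a}
  [6 total]
Round 2 adds 1:
  {a,b,d}  = {b,d} ∪ {a}
  [7 total]
Round 3 adds 1:
  {c}  = X∖{a,b,d}
  [8 total]
Round 4: closed — nothing new.

σ(ℰ) = { {}, {a}, {c}, {a,c}, {b,d}, {a,b,d}, {b,c,d}, X }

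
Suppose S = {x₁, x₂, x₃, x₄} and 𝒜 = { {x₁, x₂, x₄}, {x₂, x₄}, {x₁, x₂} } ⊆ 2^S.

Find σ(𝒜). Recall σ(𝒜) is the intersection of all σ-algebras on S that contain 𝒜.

|σ(𝒜)| = 16.  σ(𝒜) = { {}, {x₁}, {x₂}, {x₃}, {x₄}, {x₁, x₂}, {x₁, x₃}, {x₁, x₄}, {x₂, x₃}, {x₂, x₄}, {x₃, x₄}, {x₁, x₂, x₃}, {x₁, x₂, x₄}, {x₁, x₃, x₄}, {x₂, x₃, x₄}, S }

Working:
Start: 𝒜 ∪ {∅, S} = { {}, {x₁, x₂}, {x₂, x₄}, {x₁, x₂, x₄}, S }.
Step 1. New:
  {x₃}  = complement {x₁, x₂, x₄}
  {x₁, x₃}  = complement {x₂, x₄}
  {x₃, x₄}  = complement {x₁, x₂}
  |family| = 8
Step 2: +3 →
  {x₁, x₂, x₃}  = {x₃} ∪ {x₁, x₂}
  {x₁, x₃, x₄}  = {x₃, x₄} ∪ {x₁, x₃}
  {x₂, x₃, x₄}  = {x₃} ∪ {x₂, x₄}
  |family| = 11
Step 3: +3 →
  {x₁}  = complement {x₂, x₃, x₄}
  {x₂}  = complement {x₁, x₃, x₄}
  {x₄}  = complement {x₁, x₂, x₃}
  |family| = 14
Step 4: 2 new —
  {x₁, x₄}  = {x₄} ∪ {x₁}
  {x₂, x₃}  = {x₃} ∪ {x₂}
  |family| = 16
Step 5 adds nothing — fixpoint reached.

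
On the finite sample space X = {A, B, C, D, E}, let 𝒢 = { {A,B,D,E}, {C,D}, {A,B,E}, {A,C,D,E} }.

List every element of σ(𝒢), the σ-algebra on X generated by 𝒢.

Initial family (6 sets): { {}, {C,D}, {A,B,E}, {A,B,D,E}, {A,C,D,E}, X }.
Step 1: 2 new —
  {B}  = ᶜ of {A,C,D,E}
  {C}  = ᶜ of {A,B,D,E}
  (now 8)
Step 2. New:
  {B,C}  = {C} ∪ {B}
  {B,C,D}  = {B} ∪ {C,D}
  {A,B,C,E}  = {C} ∪ {A,B,E}
  (now 11)
Step 3 adds 3:
  {D}  = ᶜ of {A,B,C,E}
  {A,E}  = ᶜ of {B,C,D}
  {A,D,E}  = ᶜ of {B,C}
  (now 14)
Step 4: 2 new —
  {B,D}  = {D} ∪ {B}
  {A,C,E}  = {C} ∪ {A,E}
  (now 16)
After Step 5 the family is unchanged; done.

Therefore σ(𝒢) = { {}, {B}, {C}, {D}, {A,E}, {B,C}, {B,D}, {C,D}, {A,B,E}, {A,C,E}, {A,D,E}, {B,C,D}, {A,B,C,E}, {A,B,D,E}, {A,C,D,E}, X } (|σ(𝒢)| = 16).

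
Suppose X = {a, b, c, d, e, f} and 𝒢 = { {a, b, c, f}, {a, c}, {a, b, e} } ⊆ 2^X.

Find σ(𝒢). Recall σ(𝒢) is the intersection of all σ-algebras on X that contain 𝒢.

|σ(𝒢)| = 64.  σ(𝒢) = { {}, {a}, {b}, {c}, {d}, {e}, {f}, {a, b}, {a, c}, {a, d}, {a, e}, {a, f}, {b, c}, {b, d}, {b, e}, {b, f}, {c, d}, {c, e}, {c, f}, {d, e}, {d, f}, {e, f}, {a, b, c}, {a, b, d}, {a, b, e}, {a, b, f}, {a, c, d}, {a, c, e}, {a, c, f}, {a, d, e}, {a, d, f}, {a, e, f}, {b, c, d}, {b, c, e}, {b, c, f}, {b, d, e}, {b, d, f}, {b, e, f}, {c, d, e}, {c, d, f}, {c, e, f}, {d, e, f}, {a, b, c, d}, {a, b, c, e}, {a, b, c, f}, {a, b, d, e}, {a, b, d, f}, {a, b, e, f}, {a, c, d, e}, {a, c, d, f}, {a, c, e, f}, {a, d, e, f}, {b, c, d, e}, {b, c, d, f}, {b, c, e, f}, {b, d, e, f}, {c, d, e, f}, {a, b, c, d, e}, {a, b, c, d, f}, {a, b, c, e, f}, {a, b, d, e, f}, {a, c, d, e, f}, {b, c, d, e, f}, X }

Trace:
Initial family (5 sets): { {}, {a, c}, {a, b, e}, {a, b, c, f}, X }.
Pass 1. New:
  {d, e}  = {a, b, c, f}ᶜ
  {c, d, f}  = {a, b, e}ᶜ
  {a, b, c, e}  = {a, b, e} ∪ {a, c}
  {b, d, e, f}  = {a, c}ᶜ
  {a, b, c, e, f}  = {a, b, e} ∪ {a, b, c, f}
  (now 10)
Pass 2 (10 new):
  {d}  = {a, b, c, e, f}ᶜ
  {d, f}  = {a, b, c, e}ᶜ
  {a, b, d, e}  = {d, e} ∪ {a, b, e}
  {a, c, d, e}  = {d, e} ∪ {a, c}
  {a, c, d, f}  = {a, c} ∪ {c, d, f}
  {c, d, e, f}  = {d, e} ∪ {c, d, f}
  {a, b, c, d, e}  = {d, e} ∪ {a, b, c, e}
  {a, b, c, d, f}  = {a, b, c, f} ∪ {c, d, f}
  {a, b, d, e, f}  = {a, b, e} ∪ {b, d, e, f}
  {b, c, d, e, f}  = {b, d, e, f} ∪ {c, d, f}
  (now 20)
Pass 3: +11 →
  {a}  = {b, c, d, e, f}ᶜ
  {c}  = {a, b, d, e, f}ᶜ
  {e}  = {a, b, c, d, f}ᶜ
  {f}  = {a, b, c, d, e}ᶜ
  {a, b}  = {c, d, e, f}ᶜ
  {b, e}  = {a, c, d, f}ᶜ
  {b, f}  = {a, c, d, e}ᶜ
  {c, f}  = {a, b, d, e}ᶜ
  {a, c, d}  = {a, c} ∪ {d}
  {d, e, f}  = {d, e} ∪ {d, f}
  {a, c, d, e, f}  = {d, e} ∪ {a, c, d, f}
  (now 31)
Pass 4 adds 27:
  {b}  = {a, c, d, e, f}ᶜ
  {a, d}  = {a} ∪ {d}
  {a, e}  = {a} ∪ {e}
  {a, f}  = {a} ∪ {f}
  {c, d}  = {c} ∪ {d}
  {c, e}  = {e} ∪ {c}
  {e, f}  = {f} ∪ {e}
  {a, b, c}  = {d, e, f}ᶜ
  {a, b, d}  = {a, b} ∪ {d}
  {a, b, f}  = {a, b} ∪ {b, f}
  {a, c, e}  = {e} ∪ {a, c}
  {a, c, f}  = {a} ∪ {c, f}
  {a, d, e}  = {a} ∪ {d, e}
  {a, d, f}  = {a} ∪ {d, f}
  {b, c, e}  = {b, e} ∪ {c}
  {b, c, f}  = {b, f} ∪ {c}
  {b, d, e}  = {b, e} ∪ {d, e}
  {b, d, f}  = {b, f} ∪ {d}
  {b, e, f}  = {a, c, d}ᶜ
  {c, d, e}  = {d, e} ∪ {c}
  {c, e, f}  = {e} ∪ {c, f}
  {a, b, c, d}  = {a, b} ∪ {a, c, d}
  {a, b, d, f}  = {a, b} ∪ {d, f}
  {a, b, e, f}  = {b, f} ∪ {a, b, e}
  {a, d, e, f}  = {a} ∪ {d, e, f}
  {b, c, d, f}  = {b, f} ∪ {c, d, f}
  {b, c, e, f}  = {b, e} ∪ {c, f}
  (now 58)
Pass 5 adds 6:
  {b, c}  = {a, d, e, f}ᶜ
  {b, d}  = {b} ∪ {d}
  {a, e, f}  = {a, f} ∪ {e, f}
  {b, c, d}  = {c, d} ∪ {b}
  {a, c, e, f}  = {a, c, f} ∪ {a, c, e}
  {b, c, d, e}  = {a, f}ᶜ
  (now 64)
Pass 6: stable.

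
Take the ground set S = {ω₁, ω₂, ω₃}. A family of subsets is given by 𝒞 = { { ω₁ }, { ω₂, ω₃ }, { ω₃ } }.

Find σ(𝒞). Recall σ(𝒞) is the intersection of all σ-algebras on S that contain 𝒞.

Begin from { {  }, { ω₁ }, { ω₃ }, { ω₂, ω₃ }, S } (that is, 𝒞 plus ∅ and S).
Pass 1: 2 new —
  { ω₁, ω₂ }  = { ω₃ }ᶜ
  { ω₁, ω₃ }  = { ω₃ } ∪ { ω₁ }
Pass 2. New:
  { ω₂ }  = { ω₁, ω₃ }ᶜ
Pass 3: closed — nothing new.

Hence σ(𝒞) has 8 members: { {  }, { ω₁ }, { ω₂ }, { ω₃ }, { ω₁, ω₂ }, { ω₁, ω₃ }, { ω₂, ω₃ }, S }.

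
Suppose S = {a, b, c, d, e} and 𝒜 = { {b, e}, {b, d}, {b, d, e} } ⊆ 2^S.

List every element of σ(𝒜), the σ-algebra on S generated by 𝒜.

Answer: σ(𝒜) = { {}, {b}, {d}, {e}, {a, c}, {b, d}, {b, e}, {d, e}, {a, b, c}, {a, c, d}, {a, c, e}, {b, d, e}, {a, b, c, d}, {a, b, c, e}, {a, c, d, e}, S }

Derivation:
Begin from { {}, {b, d}, {b, e}, {b, d, e}, S } (that is, 𝒜 plus ∅ and S).
Round 1 (3 new):
  {a, c}  = complement {b, d, e}
  {a, c, d}  = complement {b, e}
  {a, c, e}  = complement {b, d}
  (now 8)
Round 2 (3 new):
  {a, b, c, d}  = {a, c, d} ∪ {b, d}
  {a, b, c, e}  = {a, c, e} ∪ {b, e}
  {a, c, d, e}  = {a, c, e} ∪ {a, c, d}
  (now 11)
Round 3. New:
  {b}  = complement {a, c, d, e}
  {d}  = complement {a, b, c, e}
  {e}  = complement {a, b, c, d}
  (now 14)
Round 4 (2 new):
  {d, e}  = {d} ∪ {e}
  {a, b, c}  = {a, c} ∪ {b}
  (now 16)
Round 5: stable.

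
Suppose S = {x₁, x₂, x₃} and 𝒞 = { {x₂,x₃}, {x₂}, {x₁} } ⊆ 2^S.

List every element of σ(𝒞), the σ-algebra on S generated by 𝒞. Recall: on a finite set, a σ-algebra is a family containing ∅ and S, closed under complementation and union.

Start: 𝒞 ∪ {∅, S} = { ∅, {x₁}, {x₂}, {x₂,x₃}, S }.
Iteration 1: 2 new —
  {x₁,x₂}  = {x₂} ∪ {x₁}
  {x₁,x₃}  = S∖{x₂}
  |family| = 7
Iteration 2. New:
  {x₃}  = S∖{x₁,x₂}
  |family| = 8
Iteration 3: already closed under ᶜ and ∪.

σ(𝒞) = { ∅, {x₁}, {x₂}, {x₃}, {x₁,x₂}, {x₁,x₃}, {x₂,x₃}, S }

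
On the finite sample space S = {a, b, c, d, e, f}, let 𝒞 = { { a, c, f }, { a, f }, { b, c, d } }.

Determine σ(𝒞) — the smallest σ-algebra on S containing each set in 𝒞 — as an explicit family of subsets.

σ(𝒞) (16 sets): { {  }, { c }, { e }, { a, f }, { b, d }, { c, e }, { a, c, f }, { a, e, f }, { b, c, d }, { b, d, e }, { a, b, d, f }, { a, c, e, f }, { b, c, d, e }, { a, b, c, d, f }, { a, b, d, e, f }, S }

Working:
Seed the family with 𝒞 together with ∅ and S: { {  }, { a, f }, { a, c, f }, { b, c, d }, S }.
Step 1 (4 new):
  { a, e, f }  = ᶜ of { b, c, d }
  { b, d, e }  = ᶜ of { a, c, f }
  { b, c, d, e }  = ᶜ of { a, f }
  { a, b, c, d, f }  = { b, c, d } ∪ { a, c, f }
  |family| = 9
Step 2. New:
  { e }  = ᶜ of { a, b, c, d, f }
  { a, c, e, f }  = { a, c, f } ∪ { a, e, f }
  { a, b, d, e, f }  = { a, f } ∪ { b, d, e }
  |family| = 12
Step 3 adds 2:
  { c }  = ᶜ of { a, b, d, e, f }
  { b, d }  = ᶜ of { a, c, e, f }
  |family| = 14
Step 4. New:
  { c, e }  = { c } ∪ { e }
  { a, b, d, f }  = { a, f } ∪ { b, d }
  |family| = 16
Step 5: stable.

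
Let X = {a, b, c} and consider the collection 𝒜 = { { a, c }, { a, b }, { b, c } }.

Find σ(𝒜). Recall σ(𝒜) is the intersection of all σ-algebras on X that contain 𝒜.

Begin from { {  }, { a, b }, { a, c }, { b, c }, X } (that is, 𝒜 plus ∅ and X).
Pass 1. New:
  { a }  = complement { b, c }
  { b }  = complement { a, c }
  { c }  = complement { a, b }
  (now 8)
Pass 2: no new sets; the family is a σ-algebra.

σ(𝒜) = { {  }, { a }, { b }, { c }, { a, b }, { a, c }, { b, c }, X }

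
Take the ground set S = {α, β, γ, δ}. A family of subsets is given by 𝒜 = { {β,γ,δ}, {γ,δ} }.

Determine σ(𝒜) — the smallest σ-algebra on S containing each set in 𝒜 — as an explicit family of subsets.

Take S₀ = 𝒜 ∪ {∅, S} = { {}, {γ,δ}, {β,γ,δ}, S }.
Step 1 adds 2:
  {α}  = ᶜ of {β,γ,δ}
  {α,β}  = ᶜ of {γ,δ}
Step 2 (1 new):
  {α,γ,δ}  = {γ,δ} ∪ {α}
Step 3: 1 new —
  {β}  = ᶜ of {α,γ,δ}
Step 4: no new sets; the family is a σ-algebra.

Therefore σ(𝒜) = { {}, {α}, {β}, {α,β}, {γ,δ}, {α,γ,δ}, {β,γ,δ}, S } (|σ(𝒜)| = 8).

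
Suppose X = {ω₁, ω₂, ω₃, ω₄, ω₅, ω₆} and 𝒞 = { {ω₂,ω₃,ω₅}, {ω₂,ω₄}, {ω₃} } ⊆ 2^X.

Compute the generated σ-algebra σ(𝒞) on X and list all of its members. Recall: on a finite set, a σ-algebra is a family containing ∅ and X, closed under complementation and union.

σ(𝒞) (32 sets): { {}, {ω₂}, {ω₃}, {ω₄}, {ω₅}, {ω₁,ω₆}, {ω₂,ω₃}, {ω₂,ω₄}, {ω₂,ω₅}, {ω₃,ω₄}, {ω₃,ω₅}, {ω₄,ω₅}, {ω₁,ω₂,ω₆}, {ω₁,ω₃,ω₆}, {ω₁,ω₄,ω₆}, {ω₁,ω₅,ω₆}, {ω₂,ω₃,ω₄}, {ω₂,ω₃,ω₅}, {ω₂,ω₄,ω₅}, {ω₃,ω₄,ω₅}, {ω₁,ω₂,ω₃,ω₆}, {ω₁,ω₂,ω₄,ω₆}, {ω₁,ω₂,ω₅,ω₆}, {ω₁,ω₃,ω₄,ω₆}, {ω₁,ω₃,ω₅,ω₆}, {ω₁,ω₄,ω₅,ω₆}, {ω₂,ω₃,ω₄,ω₅}, {ω₁,ω₂,ω₃,ω₄,ω₆}, {ω₁,ω₂,ω₃,ω₅,ω₆}, {ω₁,ω₂,ω₄,ω₅,ω₆}, {ω₁,ω₃,ω₄,ω₅,ω₆}, X }

Trace:
Begin from { {}, {ω₃}, {ω₂,ω₄}, {ω₂,ω₃,ω₅}, X } (that is, 𝒞 plus ∅ and X).
Step 1: +5 →
  {ω₁,ω₄,ω₆}  = X∖{ω₂,ω₃,ω₅}
  {ω₂,ω₃,ω₄}  = {ω₃} ∪ {ω₂,ω₄}
  {ω₁,ω₃,ω₅,ω₆}  = X∖{ω₂,ω₄}
  {ω₂,ω₃,ω₄,ω₅}  = {ω₂,ω₃,ω₅} ∪ {ω₂,ω₄}
  {ω₁,ω₂,ω₄,ω₅,ω₆}  = X∖{ω₃}
Step 2 adds 7:
  {ω₁,ω₆}  = X∖{ω₂,ω₃,ω₄,ω₅}
  {ω₁,ω₅,ω₆}  = X∖{ω₂,ω₃,ω₄}
  {ω₁,ω₂,ω₄,ω₆}  = {ω₁,ω₄,ω₆} ∪ {ω₂,ω₄}
  {ω₁,ω₃,ω₄,ω₆}  = {ω₁,ω₄,ω₆} ∪ {ω₃}
  {ω₁,ω₂,ω₃,ω₄,ω₆}  = {ω₂,ω₃,ω₄} ∪ {ω₁,ω₄,ω₆}
  {ω₁,ω₂,ω₃,ω₅,ω₆}  = {ω₁,ω₃,ω₅,ω₆} ∪ {ω₂,ω₃,ω₅}
  {ω₁,ω₃,ω₄,ω₅,ω₆}  = {ω₁,ω₃,ω₅,ω₆} ∪ {ω₁,ω₄,ω₆}
Step 3: 7 new —
  {ω₂}  = X∖{ω₁,ω₃,ω₄,ω₅,ω₆}
  {ω₄}  = X∖{ω₁,ω₂,ω₃,ω₅,ω₆}
  {ω₅}  = X∖{ω₁,ω₂,ω₃,ω₄,ω₆}
  {ω₂,ω₅}  = X∖{ω₁,ω₃,ω₄,ω₆}
  {ω₃,ω₅}  = X∖{ω₁,ω₂,ω₄,ω₆}
  {ω₁,ω₃,ω₆}  = {ω₃} ∪ {ω₁,ω₆}
  {ω₁,ω₄,ω₅,ω₆}  = {ω₁,ω₅,ω₆} ∪ {ω₁,ω₄,ω₆}
Step 4 adds 8:
  {ω₂,ω₃}  = X∖{ω₁,ω₄,ω₅,ω₆}
  {ω₃,ω₄}  = {ω₃} ∪ {ω₄}
  {ω₄,ω₅}  = {ω₅} ∪ {ω₄}
  {ω₁,ω₂,ω₆}  = {ω₁,ω₆} ∪ {ω₂}
  {ω₂,ω₄,ω₅}  = X∖{ω₁,ω₃,ω₆}
  {ω₃,ω₄,ω₅}  = {ω₄} ∪ {ω₃,ω₅}
  {ω₁,ω₂,ω₃,ω₆}  = {ω₁,ω₃,ω₆} ∪ {ω₂}
  {ω₁,ω₂,ω₅,ω₆}  = {ω₂,ω₅} ∪ {ω₁,ω₆}
Step 5: stable.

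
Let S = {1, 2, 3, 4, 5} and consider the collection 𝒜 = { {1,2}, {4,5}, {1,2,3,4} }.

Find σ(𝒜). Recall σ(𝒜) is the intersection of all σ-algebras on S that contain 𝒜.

σ(𝒜) (16 sets): { ∅, {3}, {4}, {5}, {1,2}, {3,4}, {3,5}, {4,5}, {1,2,3}, {1,2,4}, {1,2,5}, {3,4,5}, {1,2,3,4}, {1,2,3,5}, {1,2,4,5}, S }

Derivation:
Seed the family with 𝒜 together with ∅ and S: { ∅, {1,2}, {4,5}, {1,2,3,4}, S }.
Round 1 (4 new):
  {5}  = {1,2,3,4}ᶜ
  {1,2,3}  = {4,5}ᶜ
  {3,4,5}  = {1,2}ᶜ
  {1,2,4,5}  = {4,5} ∪ {1,2}
  (now 9)
Round 2. New:
  {3}  = {1,2,4,5}ᶜ
  {1,2,5}  = {1,2} ∪ {5}
  {1,2,3,5}  = {1,2,3} ∪ {5}
  (now 12)
Round 3 adds 3:
  {4}  = {1,2,3,5}ᶜ
  {3,4}  = {1,2,5}ᶜ
  {3,5}  = {3} ∪ {5}
  (now 15)
Round 4: +1 →
  {1,2,4}  = {3,5}ᶜ
  (now 16)
Round 5 adds nothing — fixpoint reached.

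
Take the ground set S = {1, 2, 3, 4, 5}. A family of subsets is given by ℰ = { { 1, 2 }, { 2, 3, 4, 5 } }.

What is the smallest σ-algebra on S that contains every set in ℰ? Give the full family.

Begin from { {  }, { 1, 2 }, { 2, 3, 4, 5 }, S } (that is, ℰ plus ∅ and S).
Round 1. New:
  { 1 }  = complement { 2, 3, 4, 5 }
  { 3, 4, 5 }  = complement { 1, 2 }
Round 2 (1 new):
  { 1, 3, 4, 5 }  = { 3, 4, 5 } ∪ { 1 }
Round 3: 1 new —
  { 2 }  = complement { 1, 3, 4, 5 }
Round 4: closed — nothing new.

Therefore σ(ℰ) = { {  }, { 1 }, { 2 }, { 1, 2 }, { 3, 4, 5 }, { 1, 3, 4, 5 }, { 2, 3, 4, 5 }, S } (|σ(ℰ)| = 8).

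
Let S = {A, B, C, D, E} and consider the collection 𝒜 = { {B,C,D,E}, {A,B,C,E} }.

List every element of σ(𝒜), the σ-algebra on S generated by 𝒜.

σ(𝒜) = { {}, {A}, {D}, {A,D}, {B,C,E}, {A,B,C,E}, {B,C,D,E}, S }

Check:
Begin from { {}, {A,B,C,E}, {B,C,D,E}, S } (that is, 𝒜 plus ∅ and S).
Pass 1: 2 new —
  {A}  = complement {B,C,D,E}
  {D}  = complement {A,B,C,E}
Pass 2 adds 1:
  {A,D}  = {D} ∪ {A}
Pass 3 (1 new):
  {B,C,E}  = complement {A,D}
After Pass 4 the family is unchanged; done.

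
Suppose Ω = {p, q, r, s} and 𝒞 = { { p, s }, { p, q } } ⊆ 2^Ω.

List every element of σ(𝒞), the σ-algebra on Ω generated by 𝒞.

σ(𝒞) (16 sets): { {}, { p }, { q }, { r }, { s }, { p, q }, { p, r }, { p, s }, { q, r }, { q, s }, { r, s }, { p, q, r }, { p, q, s }, { p, r, s }, { q, r, s }, Ω }

Trace:
Take S₀ = 𝒞 ∪ {∅, Ω} = { {}, { p, q }, { p, s }, Ω }.
Pass 1. New:
  { q, r }  = Ω∖{ p, s }
  { r, s }  = Ω∖{ p, q }
  { p, q, s }  = { p, q } ∪ { p, s }
  — 7 sets.
Pass 2: +4 →
  { r }  = Ω∖{ p, q, s }
  { p, q, r }  = { q, r } ∪ { p, q }
  { p, r, s }  = { r, s } ∪ { p, s }
  { q, r, s }  = { r, s } ∪ { q, r }
  — 11 sets.
Pass 3. New:
  { p }  = Ω∖{ q, r, s }
  { q }  = Ω∖{ p, r, s }
  { s }  = Ω∖{ p, q, r }
  — 14 sets.
Pass 4 (2 new):
  { p, r }  = { r } ∪ { p }
  { q, s }  = { s } ∪ { q }
  — 16 sets.
Pass 5: stable.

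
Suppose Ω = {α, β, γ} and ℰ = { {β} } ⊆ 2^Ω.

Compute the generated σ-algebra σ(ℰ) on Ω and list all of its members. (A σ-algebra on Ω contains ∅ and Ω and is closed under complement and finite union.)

σ(ℰ) = { {}, {β}, {α,γ}, Ω }

Derivation:
Begin from { {}, {β}, Ω } (that is, ℰ plus ∅ and Ω).
Iteration 1. New:
  {α,γ}  = {β}ᶜ
  (now 4)
Iteration 2: no new sets; the family is a σ-algebra.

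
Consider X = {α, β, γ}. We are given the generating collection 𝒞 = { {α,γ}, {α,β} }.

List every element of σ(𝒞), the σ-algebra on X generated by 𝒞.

σ(𝒞) = { {}, {α}, {β}, {γ}, {α,β}, {α,γ}, {β,γ}, X }

Working:
Start: 𝒞 ∪ {∅, X} = { {}, {α,β}, {α,γ}, X }.
Step 1 (2 new):
  {β}  = {α,γ}ᶜ
  {γ}  = {α,β}ᶜ
  (now 6)
Step 2: +1 →
  {β,γ}  = {γ} ∪ {β}
  (now 7)
Step 3. New:
  {α}  = {β,γ}ᶜ
  (now 8)
Step 4: stable.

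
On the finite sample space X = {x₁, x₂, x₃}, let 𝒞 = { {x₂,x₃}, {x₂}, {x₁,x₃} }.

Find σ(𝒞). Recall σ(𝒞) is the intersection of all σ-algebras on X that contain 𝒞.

|σ(𝒞)| = 8.  σ(𝒞) = { {}, {x₁}, {x₂}, {x₃}, {x₁,x₂}, {x₁,x₃}, {x₂,x₃}, X }

Check:
Begin from { {}, {x₂}, {x₁,x₃}, {x₂,x₃}, X } (that is, 𝒞 plus ∅ and X).
Round 1: 1 new —
  {x₁}  = ᶜ of {x₂,x₃}
  [6 total]
Round 2. New:
  {x₁,x₂}  = {x₂} ∪ {x₁}
  [7 total]
Round 3: 1 new —
  {x₃}  = ᶜ of {x₁,x₂}
  [8 total]
Round 4 adds nothing — fixpoint reached.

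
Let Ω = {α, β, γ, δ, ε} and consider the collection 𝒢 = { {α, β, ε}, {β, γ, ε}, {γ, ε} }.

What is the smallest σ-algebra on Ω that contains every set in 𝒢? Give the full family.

Start: 𝒢 ∪ {∅, Ω} = { {}, {γ, ε}, {α, β, ε}, {β, γ, ε}, Ω }.
Iteration 1 (4 new):
  {α, δ}  = Ω∖{β, γ, ε}
  {γ, δ}  = Ω∖{α, β, ε}
  {α, β, δ}  = Ω∖{γ, ε}
  {α, β, γ, ε}  = {α, β, ε} ∪ {β, γ, ε}
  |family| = 9
Iteration 2. New:
  {δ}  = Ω∖{α, β, γ, ε}
  {α, γ, δ}  = {γ, δ} ∪ {α, δ}
  {γ, δ, ε}  = {γ, δ} ∪ {γ, ε}
  {α, β, γ, δ}  = {γ, δ} ∪ {α, β, δ}
  {α, β, δ, ε}  = {α, β, δ} ∪ {α, β, ε}
  {α, γ, δ, ε}  = {α, δ} ∪ {γ, ε}
  {β, γ, δ, ε}  = {γ, δ} ∪ {β, γ, ε}
  |family| = 16
Iteration 3 adds 6:
  {α}  = Ω∖{β, γ, δ, ε}
  {β}  = Ω∖{α, γ, δ, ε}
  {γ}  = Ω∖{α, β, δ, ε}
  {ε}  = Ω∖{α, β, γ, δ}
  {α, β}  = Ω∖{γ, δ, ε}
  {β, ε}  = Ω∖{α, γ, δ}
  |family| = 22
Iteration 4 adds 10:
  {α, γ}  = {γ} ∪ {α}
  {α, ε}  = {ε} ∪ {α}
  {β, γ}  = {β} ∪ {γ}
  {β, δ}  = {β} ∪ {δ}
  {δ, ε}  = {ε} ∪ {δ}
  {α, β, γ}  = {α, β} ∪ {γ}
  {α, γ, ε}  = {γ, ε} ∪ {α}
  {α, δ, ε}  = {ε} ∪ {α, δ}
  {β, γ, δ}  = {γ, δ} ∪ {β}
  {β, δ, ε}  = {β, ε} ∪ {δ}
  |family| = 32
Iteration 5: stable.

σ(𝒢) = { {}, {α}, {β}, {γ}, {δ}, {ε}, {α, β}, {α, γ}, {α, δ}, {α, ε}, {β, γ}, {β, δ}, {β, ε}, {γ, δ}, {γ, ε}, {δ, ε}, {α, β, γ}, {α, β, δ}, {α, β, ε}, {α, γ, δ}, {α, γ, ε}, {α, δ, ε}, {β, γ, δ}, {β, γ, ε}, {β, δ, ε}, {γ, δ, ε}, {α, β, γ, δ}, {α, β, γ, ε}, {α, β, δ, ε}, {α, γ, δ, ε}, {β, γ, δ, ε}, Ω }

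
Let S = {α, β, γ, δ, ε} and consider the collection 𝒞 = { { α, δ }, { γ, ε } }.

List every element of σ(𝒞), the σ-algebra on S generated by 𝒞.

|σ(𝒞)| = 8.  σ(𝒞) = { {  }, { β }, { α, δ }, { γ, ε }, { α, β, δ }, { β, γ, ε }, { α, γ, δ, ε }, S }

Check:
Begin from { {  }, { α, δ }, { γ, ε }, S } (that is, 𝒞 plus ∅ and S).
Pass 1. New:
  { α, β, δ }  = ᶜ of { γ, ε }
  { β, γ, ε }  = ᶜ of { α, δ }
  { α, γ, δ, ε }  = { γ, ε } ∪ { α, δ }
  |family| = 7
Pass 2: 1 new —
  { β }  = ᶜ of { α, γ, δ, ε }
  |family| = 8
Pass 3: already closed under ᶜ and ∪.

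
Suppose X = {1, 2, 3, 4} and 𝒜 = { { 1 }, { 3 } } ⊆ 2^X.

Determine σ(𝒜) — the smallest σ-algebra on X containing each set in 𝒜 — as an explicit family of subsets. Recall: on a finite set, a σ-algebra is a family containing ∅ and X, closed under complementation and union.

Take S₀ = 𝒜 ∪ {∅, X} = { {  }, { 1 }, { 3 }, X }.
Round 1 (3 new):
  { 1, 3 }  = { 3 } ∪ { 1 }
  { 1, 2, 4 }  = X∖{ 3 }
  { 2, 3, 4 }  = X∖{ 1 }
Round 2 (1 new):
  { 2, 4 }  = X∖{ 1, 3 }
Round 3 adds nothing — fixpoint reached.

Therefore σ(𝒜) = { {  }, { 1 }, { 3 }, { 1, 3 }, { 2, 4 }, { 1, 2, 4 }, { 2, 3, 4 }, X } (|σ(𝒜)| = 8).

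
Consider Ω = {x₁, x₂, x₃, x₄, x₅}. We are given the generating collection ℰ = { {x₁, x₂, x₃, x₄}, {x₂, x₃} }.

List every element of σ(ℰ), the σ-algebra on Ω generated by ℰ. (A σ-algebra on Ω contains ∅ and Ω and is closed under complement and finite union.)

Take S₀ = ℰ ∪ {∅, Ω} = { {}, {x₂, x₃}, {x₁, x₂, x₃, x₄}, Ω }.
Pass 1: 2 new —
  {x₅}  = ᶜ of {x₁, x₂, x₃, x₄}
  {x₁, x₄, x₅}  = ᶜ of {x₂, x₃}
  |family| = 6
Pass 2 adds 1:
  {x₂, x₃, x₅}  = {x₂, x₃} ∪ {x₅}
  |family| = 7
Pass 3 adds 1:
  {x₁, x₄}  = ᶜ of {x₂, x₃, x₅}
  |family| = 8
Pass 4: no new sets; the family is a σ-algebra.

Hence σ(ℰ) has 8 members: { {}, {x₅}, {x₁, x₄}, {x₂, x₃}, {x₁, x₄, x₅}, {x₂, x₃, x₅}, {x₁, x₂, x₃, x₄}, Ω }.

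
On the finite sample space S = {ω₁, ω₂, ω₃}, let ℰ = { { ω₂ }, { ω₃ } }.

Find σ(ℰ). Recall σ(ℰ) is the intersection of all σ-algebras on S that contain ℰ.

Begin from { {  }, { ω₂ }, { ω₃ }, S } (that is, ℰ plus ∅ and S).
Step 1 (3 new):
  { ω₁, ω₂ }  = S∖{ ω₃ }
  { ω₁, ω₃ }  = S∖{ ω₂ }
  { ω₂, ω₃ }  = { ω₃ } ∪ { ω₂ }
Step 2 adds 1:
  { ω₁ }  = S∖{ ω₂, ω₃ }
Step 3: no new sets; the family is a σ-algebra.

Therefore σ(ℰ) = { {  }, { ω₁ }, { ω₂ }, { ω₃ }, { ω₁, ω₂ }, { ω₁, ω₃ }, { ω₂, ω₃ }, S } (|σ(ℰ)| = 8).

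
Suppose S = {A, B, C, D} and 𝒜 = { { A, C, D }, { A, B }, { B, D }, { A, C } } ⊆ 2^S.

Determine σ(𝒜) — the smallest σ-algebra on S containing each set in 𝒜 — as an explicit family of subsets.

Take S₀ = 𝒜 ∪ {∅, S} = { {}, { A, B }, { A, C }, { B, D }, { A, C, D }, S }.
Iteration 1 (4 new):
  { B }  = ᶜ of { A, C, D }
  { C, D }  = ᶜ of { A, B }
  { A, B, C }  = { A, B } ∪ { A, C }
  { A, B, D }  = { A, B } ∪ { B, D }
  (now 10)
Iteration 2 adds 3:
  { C }  = ᶜ of { A, B, D }
  { D }  = ᶜ of { A, B, C }
  { B, C, D }  = { C, D } ∪ { B }
  (now 13)
Iteration 3 adds 2:
  { A }  = ᶜ of { B, C, D }
  { B, C }  = { C } ∪ { B }
  (now 15)
Iteration 4: 1 new —
  { A, D }  = ᶜ of { B, C }
  (now 16)
Iteration 5: no new sets; the family is a σ-algebra.

|σ(𝒜)| = 16.  σ(𝒜) = { {}, { A }, { B }, { C }, { D }, { A, B }, { A, C }, { A, D }, { B, C }, { B, D }, { C, D }, { A, B, C }, { A, B, D }, { A, C, D }, { B, C, D }, S }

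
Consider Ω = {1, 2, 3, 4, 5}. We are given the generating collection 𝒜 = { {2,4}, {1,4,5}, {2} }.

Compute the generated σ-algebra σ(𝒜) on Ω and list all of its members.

Initial family (5 sets): { {}, {2}, {2,4}, {1,4,5}, Ω }.
Step 1 adds 4:
  {2,3}  = Ω∖{1,4,5}
  {1,3,5}  = Ω∖{2,4}
  {1,2,4,5}  = {1,4,5} ∪ {2}
  {1,3,4,5}  = Ω∖{2}
  (now 9)
Step 2 (3 new):
  {3}  = Ω∖{1,2,4,5}
  {2,3,4}  = {2,3} ∪ {2,4}
  {1,2,3,5}  = {1,3,5} ∪ {2}
  (now 12)
Step 3 (2 new):
  {4}  = Ω∖{1,2,3,5}
  {1,5}  = Ω∖{2,3,4}
  (now 14)
Step 4. New:
  {3,4}  = {3} ∪ {4}
  {1,2,5}  = {1,5} ∪ {2}
  (now 16)
Step 5: already closed under ᶜ and ∪.

|σ(𝒜)| = 16.  σ(𝒜) = { {}, {2}, {3}, {4}, {1,5}, {2,3}, {2,4}, {3,4}, {1,2,5}, {1,3,5}, {1,4,5}, {2,3,4}, {1,2,3,5}, {1,2,4,5}, {1,3,4,5}, Ω }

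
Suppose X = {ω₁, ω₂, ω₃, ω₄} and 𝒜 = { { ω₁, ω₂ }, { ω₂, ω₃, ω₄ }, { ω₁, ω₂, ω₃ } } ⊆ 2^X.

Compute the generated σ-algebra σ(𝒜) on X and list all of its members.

|σ(𝒜)| = 16.  σ(𝒜) = { {}, { ω₁ }, { ω₂ }, { ω₃ }, { ω₄ }, { ω₁, ω₂ }, { ω₁, ω₃ }, { ω₁, ω₄ }, { ω₂, ω₃ }, { ω₂, ω₄ }, { ω₃, ω₄ }, { ω₁, ω₂, ω₃ }, { ω₁, ω₂, ω₄ }, { ω₁, ω₃, ω₄ }, { ω₂, ω₃, ω₄ }, X }

Trace:
Seed the family with 𝒜 together with ∅ and X: { {}, { ω₁, ω₂ }, { ω₁, ω₂, ω₃ }, { ω₂, ω₃, ω₄ }, X }.
Round 1 adds 3:
  { ω₁ }  = { ω₂, ω₃, ω₄ }ᶜ
  { ω₄ }  = { ω₁, ω₂, ω₃ }ᶜ
  { ω₃, ω₄ }  = { ω₁, ω₂ }ᶜ
  |family| = 8
Round 2: 3 new —
  { ω₁, ω₄ }  = { ω₄ } ∪ { ω₁ }
  { ω₁, ω₂, ω₄ }  = { ω₄ } ∪ { ω₁, ω₂ }
  { ω₁, ω₃, ω₄ }  = { ω₃, ω₄ } ∪ { ω₁ }
  |family| = 11
Round 3 (3 new):
  { ω₂ }  = { ω₁, ω₃, ω₄ }ᶜ
  { ω₃ }  = { ω₁, ω₂, ω₄ }ᶜ
  { ω₂, ω₃ }  = { ω₁, ω₄ }ᶜ
  |family| = 14
Round 4 (2 new):
  { ω₁, ω₃ }  = { ω₃ } ∪ { ω₁ }
  { ω₂, ω₄ }  = { ω₄ } ∪ { ω₂ }
  |family| = 16
Round 5 adds nothing — fixpoint reached.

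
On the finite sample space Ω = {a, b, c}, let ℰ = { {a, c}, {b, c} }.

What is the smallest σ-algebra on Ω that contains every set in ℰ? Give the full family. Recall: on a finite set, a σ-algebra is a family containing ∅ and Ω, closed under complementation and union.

σ(ℰ) = { {}, {a}, {b}, {c}, {a, b}, {a, c}, {b, c}, Ω }

Working:
Seed the family with ℰ together with ∅ and Ω: { {}, {a, c}, {b, c}, Ω }.
Iteration 1 (2 new):
  {a}  = {b, c}ᶜ
  {b}  = {a, c}ᶜ
Iteration 2: 1 new —
  {a, b}  = {b} ∪ {a}
Iteration 3. New:
  {c}  = {a, b}ᶜ
Iteration 4 adds nothing — fixpoint reached.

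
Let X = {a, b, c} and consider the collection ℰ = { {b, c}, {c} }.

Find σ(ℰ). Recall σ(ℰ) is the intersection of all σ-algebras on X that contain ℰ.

Take S₀ = ℰ ∪ {∅, X} = { {}, {c}, {b, c}, X }.
Round 1. New:
  {a}  = ᶜ of {b, c}
  {a, b}  = ᶜ of {c}
  — 6 sets.
Round 2 (1 new):
  {a, c}  = {c} ∪ {a}
  — 7 sets.
Round 3. New:
  {b}  = ᶜ of {a, c}
  — 8 sets.
Round 4: stable.

|σ(ℰ)| = 8.  σ(ℰ) = { {}, {a}, {b}, {c}, {a, b}, {a, c}, {b, c}, X }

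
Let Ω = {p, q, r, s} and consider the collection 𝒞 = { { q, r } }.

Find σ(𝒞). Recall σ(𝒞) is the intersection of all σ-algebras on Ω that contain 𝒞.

Answer: σ(𝒞) = { {}, { p, s }, { q, r }, Ω }

Check:
Seed the family with 𝒞 together with ∅ and Ω: { {}, { q, r }, Ω }.
Round 1 (1 new):
  { p, s }  = { q, r }ᶜ
After Round 2 the family is unchanged; done.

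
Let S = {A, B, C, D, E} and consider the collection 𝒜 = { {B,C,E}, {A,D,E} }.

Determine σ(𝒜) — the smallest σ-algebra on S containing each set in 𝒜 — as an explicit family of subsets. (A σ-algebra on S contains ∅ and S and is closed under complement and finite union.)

Answer: σ(𝒜) = { {}, {E}, {A,D}, {B,C}, {A,D,E}, {B,C,E}, {A,B,C,D}, S }

Trace:
Take S₀ = 𝒜 ∪ {∅, S} = { {}, {A,D,E}, {B,C,E}, S }.
Round 1. New:
  {A,D}  = ᶜ of {B,C,E}
  {B,C}  = ᶜ of {A,D,E}
  — 6 sets.
Round 2 (1 new):
  {A,B,C,D}  = {A,D} ∪ {B,C}
  — 7 sets.
Round 3 adds 1:
  {E}  = ᶜ of {A,B,C,D}
  — 8 sets.
Round 4: no new sets; the family is a σ-algebra.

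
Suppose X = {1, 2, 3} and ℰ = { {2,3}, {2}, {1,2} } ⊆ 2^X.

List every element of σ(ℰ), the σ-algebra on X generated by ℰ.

Answer: σ(ℰ) = { ∅, {1}, {2}, {3}, {1,2}, {1,3}, {2,3}, X }

Trace:
Seed the family with ℰ together with ∅ and X: { ∅, {2}, {1,2}, {2,3}, X }.
Step 1. New:
  {1}  = complement {2,3}
  {3}  = complement {1,2}
  {1,3}  = complement {2}
Step 2 adds nothing — fixpoint reached.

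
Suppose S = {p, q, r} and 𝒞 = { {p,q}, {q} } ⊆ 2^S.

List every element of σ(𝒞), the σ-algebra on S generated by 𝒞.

Begin from { ∅, {q}, {p,q}, S } (that is, 𝒞 plus ∅ and S).
Round 1: +2 →
  {r}  = S∖{p,q}
  {p,r}  = S∖{q}
  [6 total]
Round 2: +1 →
  {q,r}  = {r} ∪ {q}
  [7 total]
Round 3: +1 →
  {p}  = S∖{q,r}
  [8 total]
Round 4: already closed under ᶜ and ∪.

Hence σ(𝒞) has 8 members: { ∅, {p}, {q}, {r}, {p,q}, {p,r}, {q,r}, S }.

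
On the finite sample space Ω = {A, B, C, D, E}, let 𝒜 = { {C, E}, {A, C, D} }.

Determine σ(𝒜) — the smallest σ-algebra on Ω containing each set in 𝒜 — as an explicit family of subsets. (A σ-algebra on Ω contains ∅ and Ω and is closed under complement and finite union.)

σ(𝒜) = { {}, {B}, {C}, {E}, {A, D}, {B, C}, {B, E}, {C, E}, {A, B, D}, {A, C, D}, {A, D, E}, {B, C, E}, {A, B, C, D}, {A, B, D, E}, {A, C, D, E}, Ω }

Working:
Take S₀ = 𝒜 ∪ {∅, Ω} = { {}, {C, E}, {A, C, D}, Ω }.
Iteration 1: +3 →
  {B, E}  = ᶜ of {A, C, D}
  {A, B, D}  = ᶜ of {C, E}
  {A, C, D, E}  = {C, E} ∪ {A, C, D}
  (now 7)
Iteration 2: +4 →
  {B}  = ᶜ of {A, C, D, E}
  {B, C, E}  = {B, E} ∪ {C, E}
  {A, B, C, D}  = {A, C, D} ∪ {A, B, D}
  {A, B, D, E}  = {B, E} ∪ {A, B, D}
  (now 11)
Iteration 3: 3 new —
  {C}  = ᶜ of {A, B, D, E}
  {E}  = ᶜ of {A, B, C, D}
  {A, D}  = ᶜ of {B, C, E}
  (now 14)
Iteration 4 adds 2:
  {B, C}  = {C} ∪ {B}
  {A, D, E}  = {A, D} ∪ {E}
  (now 16)
Iteration 5: already closed under ᶜ and ∪.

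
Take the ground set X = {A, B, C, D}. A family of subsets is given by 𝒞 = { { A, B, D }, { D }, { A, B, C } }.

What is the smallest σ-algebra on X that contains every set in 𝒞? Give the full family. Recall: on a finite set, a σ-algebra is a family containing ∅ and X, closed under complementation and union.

σ(𝒞) (8 sets): { {  }, { C }, { D }, { A, B }, { C, D }, { A, B, C }, { A, B, D }, X }

Working:
Start: 𝒞 ∪ {∅, X} = { {  }, { D }, { A, B, C }, { A, B, D }, X }.
Pass 1: +1 →
  { C }  = ᶜ of { A, B, D }
Pass 2: 1 new —
  { C, D }  = { D } ∪ { C }
Pass 3 (1 new):
  { A, B }  = ᶜ of { C, D }
After Pass 4 the family is unchanged; done.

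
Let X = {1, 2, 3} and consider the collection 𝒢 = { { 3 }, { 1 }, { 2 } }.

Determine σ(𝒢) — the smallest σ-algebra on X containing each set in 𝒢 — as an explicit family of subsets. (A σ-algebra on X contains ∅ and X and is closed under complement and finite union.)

Start: 𝒢 ∪ {∅, X} = { {}, { 1 }, { 2 }, { 3 }, X }.
Step 1 adds 3:
  { 1, 2 }  = X∖{ 3 }
  { 1, 3 }  = X∖{ 2 }
  { 2, 3 }  = X∖{ 1 }
  (now 8)
Step 2: already closed under ᶜ and ∪.

Therefore σ(𝒢) = { {}, { 1 }, { 2 }, { 3 }, { 1, 2 }, { 1, 3 }, { 2, 3 }, X } (|σ(𝒢)| = 8).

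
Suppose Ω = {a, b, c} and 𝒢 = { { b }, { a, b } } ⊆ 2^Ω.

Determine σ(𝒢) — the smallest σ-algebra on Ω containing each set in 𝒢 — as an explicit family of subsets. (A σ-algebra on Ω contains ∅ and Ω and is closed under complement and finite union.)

Seed the family with 𝒢 together with ∅ and Ω: { {  }, { b }, { a, b }, Ω }.
Round 1 adds 2:
  { c }  = { a, b }ᶜ
  { a, c }  = { b }ᶜ
  |family| = 6
Round 2. New:
  { b, c }  = { c } ∪ { b }
  |family| = 7
Round 3 (1 new):
  { a }  = { b, c }ᶜ
  |family| = 8
Round 4: no new sets; the family is a σ-algebra.

Therefore σ(𝒢) = { {  }, { a }, { b }, { c }, { a, b }, { a, c }, { b, c }, Ω } (|σ(𝒢)| = 8).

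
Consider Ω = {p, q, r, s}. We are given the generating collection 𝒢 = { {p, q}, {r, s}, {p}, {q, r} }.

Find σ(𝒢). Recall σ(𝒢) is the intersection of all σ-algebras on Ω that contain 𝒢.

Begin from { ∅, {p}, {p, q}, {q, r}, {r, s}, Ω } (that is, 𝒢 plus ∅ and Ω).
Iteration 1 (4 new):
  {p, s}  = {q, r}ᶜ
  {p, q, r}  = {q, r} ∪ {p, q}
  {p, r, s}  = {r, s} ∪ {p}
  {q, r, s}  = {p}ᶜ
  |family| = 10
Iteration 2 (3 new):
  {q}  = {p, r, s}ᶜ
  {s}  = {p, q, r}ᶜ
  {p, q, s}  = {p, q} ∪ {p, s}
  |family| = 13
Iteration 3 adds 2:
  {r}  = {p, q, s}ᶜ
  {q, s}  = {s} ∪ {q}
  |family| = 15
Iteration 4: 1 new —
  {p, r}  = {q, s}ᶜ
  |family| = 16
Iteration 5: no new sets; the family is a σ-algebra.

σ(𝒢) = { ∅, {p}, {q}, {r}, {s}, {p, q}, {p, r}, {p, s}, {q, r}, {q, s}, {r, s}, {p, q, r}, {p, q, s}, {p, r, s}, {q, r, s}, Ω }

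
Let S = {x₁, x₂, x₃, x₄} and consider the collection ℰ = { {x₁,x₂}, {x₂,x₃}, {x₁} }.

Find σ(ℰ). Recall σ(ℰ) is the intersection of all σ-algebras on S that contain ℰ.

σ(ℰ) (16 sets): { {}, {x₁}, {x₂}, {x₃}, {x₄}, {x₁,x₂}, {x₁,x₃}, {x₁,x₄}, {x₂,x₃}, {x₂,x₄}, {x₃,x₄}, {x₁,x₂,x₃}, {x₁,x₂,x₄}, {x₁,x₃,x₄}, {x₂,x₃,x₄}, S }

Check:
Start: ℰ ∪ {∅, S} = { {}, {x₁}, {x₁,x₂}, {x₂,x₃}, S }.
Round 1: +4 →
  {x₁,x₄}  = complement {x₂,x₃}
  {x₃,x₄}  = complement {x₁,x₂}
  {x₁,x₂,x₃}  = {x₂,x₃} ∪ {x₁,x₂}
  {x₂,x₃,x₄}  = complement {x₁}
  [9 total]
Round 2 adds 3:
  {x₄}  = complement {x₁,x₂,x₃}
  {x₁,x₂,x₄}  = {x₁,x₂} ∪ {x₁,x₄}
  {x₁,x₃,x₄}  = {x₃,x₄} ∪ {x₁,x₄}
  [12 total]
Round 3. New:
  {x₂}  = complement {x₁,x₃,x₄}
  {x₃}  = complement {x₁,x₂,x₄}
  [14 total]
Round 4. New:
  {x₁,x₃}  = {x₃} ∪ {x₁}
  {x₂,x₄}  = {x₄} ∪ {x₂}
  [16 total]
Round 5: stable.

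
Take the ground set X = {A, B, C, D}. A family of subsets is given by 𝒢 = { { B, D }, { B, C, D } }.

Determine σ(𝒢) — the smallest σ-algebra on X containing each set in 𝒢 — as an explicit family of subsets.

Begin from { {  }, { B, D }, { B, C, D }, X } (that is, 𝒢 plus ∅ and X).
Iteration 1: +2 →
  { A }  = complement { B, C, D }
  { A, C }  = complement { B, D }
  |family| = 6
Iteration 2. New:
  { A, B, D }  = { B, D } ∪ { A }
  |family| = 7
Iteration 3. New:
  { C }  = complement { A, B, D }
  |family| = 8
Iteration 4 adds nothing — fixpoint reached.

σ(𝒢) = { {  }, { A }, { C }, { A, C }, { B, D }, { A, B, D }, { B, C, D }, X }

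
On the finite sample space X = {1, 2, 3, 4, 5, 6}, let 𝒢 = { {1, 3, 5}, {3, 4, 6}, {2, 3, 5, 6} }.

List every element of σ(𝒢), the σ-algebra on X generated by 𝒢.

Seed the family with 𝒢 together with ∅ and X: { {}, {1, 3, 5}, {3, 4, 6}, {2, 3, 5, 6}, X }.
Step 1: +6 →
  {1, 4}  = complement {2, 3, 5, 6}
  {1, 2, 5}  = complement {3, 4, 6}
  {2, 4, 6}  = complement {1, 3, 5}
  {1, 2, 3, 5, 6}  = {1, 3, 5} ∪ {2, 3, 5, 6}
  {1, 3, 4, 5, 6}  = {1, 3, 5} ∪ {3, 4, 6}
  {2, 3, 4, 5, 6}  = {3, 4, 6} ∪ {2, 3, 5, 6}
  [11 total]
Step 2: 10 new —
  {1}  = complement {2, 3, 4, 5, 6}
  {2}  = complement {1, 3, 4, 5, 6}
  {4}  = complement {1, 2, 3, 5, 6}
  {1, 2, 3, 5}  = {1, 3, 5} ∪ {1, 2, 5}
  {1, 2, 4, 5}  = {1, 2, 5} ∪ {1, 4}
  {1, 2, 4, 6}  = {2, 4, 6} ∪ {1, 4}
  {1, 3, 4, 5}  = {1, 3, 5} ∪ {1, 4}
  {1, 3, 4, 6}  = {1, 4} ∪ {3, 4, 6}
  {2, 3, 4, 6}  = {2, 4, 6} ∪ {3, 4, 6}
  {1, 2, 4, 5, 6}  = {2, 4, 6} ∪ {1, 2, 5}
  [21 total]
Step 3 adds 12:
  {3}  = complement {1, 2, 4, 5, 6}
  {1, 2}  = {2} ∪ {1}
  {1, 5}  = complement {2, 3, 4, 6}
  {2, 4}  = {2} ∪ {4}
  {2, 5}  = complement {1, 3, 4, 6}
  {2, 6}  = complement {1, 3, 4, 5}
  {3, 5}  = complement {1, 2, 4, 6}
  {3, 6}  = complement {1, 2, 4, 5}
  {4, 6}  = complement {1, 2, 3, 5}
  {1, 2, 4}  = {2} ∪ {1, 4}
  {1, 2, 3, 4, 5}  = {1, 3, 5} ∪ {1, 2, 4, 5}
  {1, 2, 3, 4, 6}  = {2, 4, 6} ∪ {1, 3, 4, 6}
  [33 total]
Step 4. New:
  {5}  = complement {1, 2, 3, 4, 6}
  {6}  = complement {1, 2, 3, 4, 5}
  {1, 3}  = {1} ∪ {3}
  {2, 3}  = {2} ∪ {3}
  {3, 4}  = {3} ∪ {4}
  {1, 2, 3}  = {1, 2} ∪ {3}
  {1, 2, 6}  = {1, 2} ∪ {2, 6}
  {1, 3, 4}  = {3} ∪ {1, 4}
  {1, 3, 6}  = {1} ∪ {3, 6}
  {1, 4, 5}  = {1, 4} ∪ {1, 5}
  {1, 4, 6}  = {1} ∪ {4, 6}
  {2, 3, 4}  = {3} ∪ {2, 4}
  {2, 3, 5}  = {2, 5} ∪ {3}
  {2, 3, 6}  = {2} ∪ {3, 6}
  {2, 4, 5}  = {2, 5} ∪ {4}
  {2, 5, 6}  = {2, 5} ∪ {2, 6}
  {3, 4, 5}  = {4} ∪ {3, 5}
  {3, 5, 6}  = complement {1, 2, 4}
  {1, 2, 3, 4}  = {1, 2, 4} ∪ {3}
  {1, 2, 3, 6}  = {1, 2} ∪ {3, 6}
  {1, 2, 5, 6}  = {2, 6} ∪ {1, 2, 5}
  {1, 3, 5, 6}  = complement {2, 4}
  {1, 4, 5, 6}  = {1, 5} ∪ {4, 6}
  {2, 3, 4, 5}  = {3, 5} ∪ {2, 4}
  {2, 4, 5, 6}  = {2, 4, 6} ∪ {2, 5}
  {3, 4, 5, 6}  = complement {1, 2}
  [59 total]
Step 5 (5 new):
  {1, 6}  = complement {2, 3, 4, 5}
  {4, 5}  = complement {1, 2, 3, 6}
  {5, 6}  = complement {1, 2, 3, 4}
  {1, 5, 6}  = complement {2, 3, 4}
  {4, 5, 6}  = complement {1, 2, 3}
  [64 total]
Step 6: no new sets; the family is a σ-algebra.

σ(𝒢) = { {}, {1}, {2}, {3}, {4}, {5}, {6}, {1, 2}, {1, 3}, {1, 4}, {1, 5}, {1, 6}, {2, 3}, {2, 4}, {2, 5}, {2, 6}, {3, 4}, {3, 5}, {3, 6}, {4, 5}, {4, 6}, {5, 6}, {1, 2, 3}, {1, 2, 4}, {1, 2, 5}, {1, 2, 6}, {1, 3, 4}, {1, 3, 5}, {1, 3, 6}, {1, 4, 5}, {1, 4, 6}, {1, 5, 6}, {2, 3, 4}, {2, 3, 5}, {2, 3, 6}, {2, 4, 5}, {2, 4, 6}, {2, 5, 6}, {3, 4, 5}, {3, 4, 6}, {3, 5, 6}, {4, 5, 6}, {1, 2, 3, 4}, {1, 2, 3, 5}, {1, 2, 3, 6}, {1, 2, 4, 5}, {1, 2, 4, 6}, {1, 2, 5, 6}, {1, 3, 4, 5}, {1, 3, 4, 6}, {1, 3, 5, 6}, {1, 4, 5, 6}, {2, 3, 4, 5}, {2, 3, 4, 6}, {2, 3, 5, 6}, {2, 4, 5, 6}, {3, 4, 5, 6}, {1, 2, 3, 4, 5}, {1, 2, 3, 4, 6}, {1, 2, 3, 5, 6}, {1, 2, 4, 5, 6}, {1, 3, 4, 5, 6}, {2, 3, 4, 5, 6}, X }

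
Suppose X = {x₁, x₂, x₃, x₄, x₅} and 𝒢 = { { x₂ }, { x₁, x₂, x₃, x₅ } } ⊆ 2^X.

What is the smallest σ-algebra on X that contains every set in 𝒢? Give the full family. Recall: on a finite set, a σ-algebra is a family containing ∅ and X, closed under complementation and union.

Initial family (4 sets): { {}, { x₂ }, { x₁, x₂, x₃, x₅ }, X }.
Iteration 1. New:
  { x₄ }  = complement { x₁, x₂, x₃, x₅ }
  { x₁, x₃, x₄, x₅ }  = complement { x₂ }
  (now 6)
Iteration 2: 1 new —
  { x₂, x₄ }  = { x₄ } ∪ { x₂ }
  (now 7)
Iteration 3. New:
  { x₁, x₃, x₅ }  = complement { x₂, x₄ }
  (now 8)
Iteration 4: already closed under ᶜ and ∪.

σ(𝒢) = { {}, { x₂ }, { x₄ }, { x₂, x₄ }, { x₁, x₃, x₅ }, { x₁, x₂, x₃, x₅ }, { x₁, x₃, x₄, x₅ }, X }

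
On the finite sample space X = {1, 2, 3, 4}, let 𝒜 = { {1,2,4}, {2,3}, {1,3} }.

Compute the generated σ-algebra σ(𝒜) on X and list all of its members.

σ(𝒜) (16 sets): { ∅, {1}, {2}, {3}, {4}, {1,2}, {1,3}, {1,4}, {2,3}, {2,4}, {3,4}, {1,2,3}, {1,2,4}, {1,3,4}, {2,3,4}, X }

Check:
Begin from { ∅, {1,3}, {2,3}, {1,2,4}, X } (that is, 𝒜 plus ∅ and X).
Round 1. New:
  {3}  = ᶜ of {1,2,4}
  {1,4}  = ᶜ of {2,3}
  {2,4}  = ᶜ of {1,3}
  {1,2,3}  = {2,3} ∪ {1,3}
Round 2 adds 3:
  {4}  = ᶜ of {1,2,3}
  {1,3,4}  = {3} ∪ {1,4}
  {2,3,4}  = {3} ∪ {2,4}
Round 3 (3 new):
  {1}  = ᶜ of {2,3,4}
  {2}  = ᶜ of {1,3,4}
  {3,4}  = {3} ∪ {4}
Round 4: +1 →
  {1,2}  = ᶜ of {3,4}
Round 5: no new sets; the family is a σ-algebra.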